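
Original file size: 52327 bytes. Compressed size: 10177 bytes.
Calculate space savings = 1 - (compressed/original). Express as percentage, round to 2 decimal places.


ratio = compressed/original = 10177/52327 = 0.194489
savings = 1 - ratio = 1 - 0.194489 = 0.805511
as a percentage: 0.805511 * 100 = 80.55%

Space savings = 1 - 10177/52327 = 80.55%


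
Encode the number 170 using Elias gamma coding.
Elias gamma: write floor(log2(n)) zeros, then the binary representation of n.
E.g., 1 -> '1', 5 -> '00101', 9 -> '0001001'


num_bits = floor(log2(170)) + 1 = 8
leading_zeros = num_bits - 1 = 7
binary(170) = 10101010

Elias gamma(170) = '0000000' + '10101010' = 000000010101010 (15 bits)


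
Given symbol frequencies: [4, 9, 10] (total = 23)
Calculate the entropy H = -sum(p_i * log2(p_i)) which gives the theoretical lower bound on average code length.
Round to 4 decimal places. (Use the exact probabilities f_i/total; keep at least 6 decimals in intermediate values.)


Per-symbol terms -p_i * log2(p_i) with p_i = f_i/23:
  p = 4/23 = 0.173913: log2(p) = -2.523562, -p*log2(p) = 0.438880
  p = 9/23 = 0.391304: log2(p) = -1.353637, -p*log2(p) = 0.529684
  p = 10/23 = 0.434783: log2(p) = -1.201634, -p*log2(p) = 0.522450
H = 0.438880 + 0.529684 + 0.522450 = 1.491014

H = 1.491 bits/symbol


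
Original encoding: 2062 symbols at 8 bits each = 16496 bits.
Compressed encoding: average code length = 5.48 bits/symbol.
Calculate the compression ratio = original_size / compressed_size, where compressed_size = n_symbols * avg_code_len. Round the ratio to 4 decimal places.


original_size = n_symbols * orig_bits = 2062 * 8 = 16496 bits
compressed_size = n_symbols * avg_code_len = 2062 * 5.48 = 11299.76 bits
ratio = original_size / compressed_size = 16496 / 11299.76 = 1.4599

Compression ratio = 1.4599


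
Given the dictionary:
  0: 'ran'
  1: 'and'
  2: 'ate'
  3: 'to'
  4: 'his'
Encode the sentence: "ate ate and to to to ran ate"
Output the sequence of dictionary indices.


Look up each word in the dictionary:
  'ate' -> 2
  'ate' -> 2
  'and' -> 1
  'to' -> 3
  'to' -> 3
  'to' -> 3
  'ran' -> 0
  'ate' -> 2

Encoded: [2, 2, 1, 3, 3, 3, 0, 2]


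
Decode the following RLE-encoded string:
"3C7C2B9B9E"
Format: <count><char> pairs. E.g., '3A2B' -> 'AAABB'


Expanding each <count><char> pair:
  3C -> 'CCC'
  7C -> 'CCCCCCC'
  2B -> 'BB'
  9B -> 'BBBBBBBBB'
  9E -> 'EEEEEEEEE'

Decoded = CCCCCCCCCCBBBBBBBBBBBEEEEEEEEE


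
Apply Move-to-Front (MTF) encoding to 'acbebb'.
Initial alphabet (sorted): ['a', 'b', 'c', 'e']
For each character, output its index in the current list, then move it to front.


MTF encoding:
'a': index 0 in ['a', 'b', 'c', 'e'] -> ['a', 'b', 'c', 'e']
'c': index 2 in ['a', 'b', 'c', 'e'] -> ['c', 'a', 'b', 'e']
'b': index 2 in ['c', 'a', 'b', 'e'] -> ['b', 'c', 'a', 'e']
'e': index 3 in ['b', 'c', 'a', 'e'] -> ['e', 'b', 'c', 'a']
'b': index 1 in ['e', 'b', 'c', 'a'] -> ['b', 'e', 'c', 'a']
'b': index 0 in ['b', 'e', 'c', 'a'] -> ['b', 'e', 'c', 'a']


Output: [0, 2, 2, 3, 1, 0]


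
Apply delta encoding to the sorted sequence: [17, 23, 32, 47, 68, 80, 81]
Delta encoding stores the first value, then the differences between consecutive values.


First value: 17
Deltas:
  23 - 17 = 6
  32 - 23 = 9
  47 - 32 = 15
  68 - 47 = 21
  80 - 68 = 12
  81 - 80 = 1


Delta encoded: [17, 6, 9, 15, 21, 12, 1]


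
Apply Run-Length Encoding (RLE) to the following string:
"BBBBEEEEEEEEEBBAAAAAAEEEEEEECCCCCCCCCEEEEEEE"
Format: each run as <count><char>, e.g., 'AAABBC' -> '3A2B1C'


Scanning runs left to right:
  i=0: run of 'B' x 4 -> '4B'
  i=4: run of 'E' x 9 -> '9E'
  i=13: run of 'B' x 2 -> '2B'
  i=15: run of 'A' x 6 -> '6A'
  i=21: run of 'E' x 7 -> '7E'
  i=28: run of 'C' x 9 -> '9C'
  i=37: run of 'E' x 7 -> '7E'

RLE = 4B9E2B6A7E9C7E


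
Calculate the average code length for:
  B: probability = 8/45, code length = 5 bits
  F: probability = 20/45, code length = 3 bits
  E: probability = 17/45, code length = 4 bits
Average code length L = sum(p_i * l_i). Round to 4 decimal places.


Weighted contributions p_i * l_i:
  B: (8/45) * 5 = 40/45
  F: (20/45) * 3 = 60/45
  E: (17/45) * 4 = 68/45
Sum = (40 + 60 + 68)/45 = 168/45

L = 168/45 = 3.7333 bits/symbol


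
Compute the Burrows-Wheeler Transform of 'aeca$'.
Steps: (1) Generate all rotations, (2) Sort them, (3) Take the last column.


Rotations (sorted):
  0: $aeca -> last char: a
  1: a$aec -> last char: c
  2: aeca$ -> last char: $
  3: ca$ae -> last char: e
  4: eca$a -> last char: a


BWT = ac$ea


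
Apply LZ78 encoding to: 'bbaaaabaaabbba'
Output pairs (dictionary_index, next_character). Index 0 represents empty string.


LZ78 encoding steps:
Dictionary: {0: ''}
Step 1: w='' (idx 0), next='b' -> output (0, 'b'), add 'b' as idx 1
Step 2: w='b' (idx 1), next='a' -> output (1, 'a'), add 'ba' as idx 2
Step 3: w='' (idx 0), next='a' -> output (0, 'a'), add 'a' as idx 3
Step 4: w='a' (idx 3), next='a' -> output (3, 'a'), add 'aa' as idx 4
Step 5: w='ba' (idx 2), next='a' -> output (2, 'a'), add 'baa' as idx 5
Step 6: w='a' (idx 3), next='b' -> output (3, 'b'), add 'ab' as idx 6
Step 7: w='b' (idx 1), next='b' -> output (1, 'b'), add 'bb' as idx 7
Step 8: w='a' (idx 3), end of input -> output (3, '')


Encoded: [(0, 'b'), (1, 'a'), (0, 'a'), (3, 'a'), (2, 'a'), (3, 'b'), (1, 'b'), (3, '')]


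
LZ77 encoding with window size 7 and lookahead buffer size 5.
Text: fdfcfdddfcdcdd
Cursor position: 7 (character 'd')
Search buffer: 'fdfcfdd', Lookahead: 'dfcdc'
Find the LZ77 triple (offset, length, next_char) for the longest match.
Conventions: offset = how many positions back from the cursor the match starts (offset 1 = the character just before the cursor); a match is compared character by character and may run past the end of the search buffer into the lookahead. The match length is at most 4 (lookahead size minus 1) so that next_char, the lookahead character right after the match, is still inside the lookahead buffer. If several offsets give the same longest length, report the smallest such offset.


Try each offset into the search buffer:
  offset=1 (pos 6, char 'd'): match length 1
  offset=2 (pos 5, char 'd'): match length 1
  offset=3 (pos 4, char 'f'): match length 0
  offset=4 (pos 3, char 'c'): match length 0
  offset=5 (pos 2, char 'f'): match length 0
  offset=6 (pos 1, char 'd'): match length 3
  offset=7 (pos 0, char 'f'): match length 0
Longest match has length 3 at offset 6.
next_char = character at position 7 + 3 = 10 -> 'd'

Best match: offset=6, length=3 (matching 'dfc' starting at position 1)
LZ77 triple: (6, 3, 'd')


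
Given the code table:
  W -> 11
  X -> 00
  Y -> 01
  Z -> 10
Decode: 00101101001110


Decoding:
00 -> X
10 -> Z
11 -> W
01 -> Y
00 -> X
11 -> W
10 -> Z


Result: XZWYXWZ


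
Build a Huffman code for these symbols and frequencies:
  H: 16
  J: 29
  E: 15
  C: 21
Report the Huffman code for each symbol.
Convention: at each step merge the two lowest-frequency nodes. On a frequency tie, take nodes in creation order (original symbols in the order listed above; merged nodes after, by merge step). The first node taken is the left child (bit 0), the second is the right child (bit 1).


Huffman tree construction:
Step 1: Merge E(15) + H(16) = 31
Step 2: Merge C(21) + J(29) = 50
Step 3: Merge (E+H)(31) + (C+J)(50) = 81
Read each symbol's code off the tree from the root (left child = 0, right child = 1).

Codes:
  H: 01 (length 2)
  J: 11 (length 2)
  E: 00 (length 2)
  C: 10 (length 2)
Average code length: 162/81 = 2.0000 bits/symbol


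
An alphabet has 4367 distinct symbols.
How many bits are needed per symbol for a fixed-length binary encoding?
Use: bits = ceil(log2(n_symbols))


log2(4367) = 12.0924
Bracket: 2^12 = 4096 < 4367 <= 2^13 = 8192
So ceil(log2(4367)) = 13

bits = ceil(log2(4367)) = ceil(12.0924) = 13 bits


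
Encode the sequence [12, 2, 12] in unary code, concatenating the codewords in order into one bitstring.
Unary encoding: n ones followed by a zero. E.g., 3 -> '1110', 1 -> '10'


Encode each number as n ones followed by a terminating 0:
  12 -> 1111111111110 (13 bits)
  2 -> 110 (3 bits)
  12 -> 1111111111110 (13 bits)
Total length = 13 + 3 + 13 = 29 bits.

Unary([12, 2, 12]) = 11111111111101101111111111110 (29 bits)


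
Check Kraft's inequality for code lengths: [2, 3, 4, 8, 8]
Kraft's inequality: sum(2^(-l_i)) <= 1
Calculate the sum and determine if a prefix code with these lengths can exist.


Sum = 2^(-2) + 2^(-3) + 2^(-4) + 2^(-8) + 2^(-8)
    = 0.25 + 0.125 + 0.0625 + 0.00390625 + 0.00390625
    = 114/256 = 0.4453125
Since 0.4453125 <= 1, Kraft's inequality IS satisfied.
A prefix code with these lengths CAN exist.

Kraft sum = 0.4453125. Satisfied.


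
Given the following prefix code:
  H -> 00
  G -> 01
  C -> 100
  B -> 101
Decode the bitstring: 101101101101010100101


Decoding step by step:
Bits 101 -> B
Bits 101 -> B
Bits 101 -> B
Bits 101 -> B
Bits 01 -> G
Bits 01 -> G
Bits 00 -> H
Bits 101 -> B


Decoded message: BBBBGGHB


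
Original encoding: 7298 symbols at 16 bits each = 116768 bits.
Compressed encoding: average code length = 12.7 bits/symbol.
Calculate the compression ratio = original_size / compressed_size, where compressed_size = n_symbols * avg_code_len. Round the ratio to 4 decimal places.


original_size = n_symbols * orig_bits = 7298 * 16 = 116768 bits
compressed_size = n_symbols * avg_code_len = 7298 * 12.7 = 92684.6 bits
ratio = original_size / compressed_size = 116768 / 92684.6 = 1.2598

Compression ratio = 1.2598


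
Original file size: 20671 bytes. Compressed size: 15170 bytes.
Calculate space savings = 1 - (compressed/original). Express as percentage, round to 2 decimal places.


ratio = compressed/original = 15170/20671 = 0.733878
savings = 1 - ratio = 1 - 0.733878 = 0.266122
as a percentage: 0.266122 * 100 = 26.61%

Space savings = 1 - 15170/20671 = 26.61%


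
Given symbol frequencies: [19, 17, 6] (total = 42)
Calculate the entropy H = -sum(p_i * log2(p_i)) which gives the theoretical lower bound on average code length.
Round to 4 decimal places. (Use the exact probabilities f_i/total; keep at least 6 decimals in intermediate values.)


Per-symbol terms -p_i * log2(p_i) with p_i = f_i/42:
  p = 19/42 = 0.452381: log2(p) = -1.144390, -p*log2(p) = 0.517700
  p = 17/42 = 0.404762: log2(p) = -1.304855, -p*log2(p) = 0.528155
  p = 6/42 = 0.142857: log2(p) = -2.807355, -p*log2(p) = 0.401051
H = 0.517700 + 0.528155 + 0.401051 = 1.446906

H = 1.4469 bits/symbol


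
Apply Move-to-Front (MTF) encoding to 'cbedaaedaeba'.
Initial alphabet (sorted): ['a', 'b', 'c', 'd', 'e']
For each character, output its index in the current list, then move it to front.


MTF encoding:
'c': index 2 in ['a', 'b', 'c', 'd', 'e'] -> ['c', 'a', 'b', 'd', 'e']
'b': index 2 in ['c', 'a', 'b', 'd', 'e'] -> ['b', 'c', 'a', 'd', 'e']
'e': index 4 in ['b', 'c', 'a', 'd', 'e'] -> ['e', 'b', 'c', 'a', 'd']
'd': index 4 in ['e', 'b', 'c', 'a', 'd'] -> ['d', 'e', 'b', 'c', 'a']
'a': index 4 in ['d', 'e', 'b', 'c', 'a'] -> ['a', 'd', 'e', 'b', 'c']
'a': index 0 in ['a', 'd', 'e', 'b', 'c'] -> ['a', 'd', 'e', 'b', 'c']
'e': index 2 in ['a', 'd', 'e', 'b', 'c'] -> ['e', 'a', 'd', 'b', 'c']
'd': index 2 in ['e', 'a', 'd', 'b', 'c'] -> ['d', 'e', 'a', 'b', 'c']
'a': index 2 in ['d', 'e', 'a', 'b', 'c'] -> ['a', 'd', 'e', 'b', 'c']
'e': index 2 in ['a', 'd', 'e', 'b', 'c'] -> ['e', 'a', 'd', 'b', 'c']
'b': index 3 in ['e', 'a', 'd', 'b', 'c'] -> ['b', 'e', 'a', 'd', 'c']
'a': index 2 in ['b', 'e', 'a', 'd', 'c'] -> ['a', 'b', 'e', 'd', 'c']


Output: [2, 2, 4, 4, 4, 0, 2, 2, 2, 2, 3, 2]


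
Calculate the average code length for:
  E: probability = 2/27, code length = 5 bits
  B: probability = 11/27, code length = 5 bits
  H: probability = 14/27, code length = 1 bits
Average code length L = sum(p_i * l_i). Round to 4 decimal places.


Weighted contributions p_i * l_i:
  E: (2/27) * 5 = 10/27
  B: (11/27) * 5 = 55/27
  H: (14/27) * 1 = 14/27
Sum = (10 + 55 + 14)/27 = 79/27

L = 79/27 = 2.9259 bits/symbol


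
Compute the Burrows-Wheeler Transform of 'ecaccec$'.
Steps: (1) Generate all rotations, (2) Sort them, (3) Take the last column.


Rotations (sorted):
  0: $ecaccec -> last char: c
  1: accec$ec -> last char: c
  2: c$ecacce -> last char: e
  3: caccec$e -> last char: e
  4: ccec$eca -> last char: a
  5: cec$ecac -> last char: c
  6: ec$ecacc -> last char: c
  7: ecaccec$ -> last char: $


BWT = cceeacc$


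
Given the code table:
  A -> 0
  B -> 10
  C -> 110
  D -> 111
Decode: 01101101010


Decoding:
0 -> A
110 -> C
110 -> C
10 -> B
10 -> B


Result: ACCBB


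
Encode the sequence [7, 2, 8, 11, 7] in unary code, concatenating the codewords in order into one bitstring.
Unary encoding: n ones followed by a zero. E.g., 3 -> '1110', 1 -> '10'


Encode each number as n ones followed by a terminating 0:
  7 -> 11111110 (8 bits)
  2 -> 110 (3 bits)
  8 -> 111111110 (9 bits)
  11 -> 111111111110 (12 bits)
  7 -> 11111110 (8 bits)
Total length = 8 + 3 + 9 + 12 + 8 = 40 bits.

Unary([7, 2, 8, 11, 7]) = 1111111011011111111011111111111011111110 (40 bits)


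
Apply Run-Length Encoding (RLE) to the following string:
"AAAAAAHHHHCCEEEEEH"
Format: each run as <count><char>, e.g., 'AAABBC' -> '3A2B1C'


Scanning runs left to right:
  i=0: run of 'A' x 6 -> '6A'
  i=6: run of 'H' x 4 -> '4H'
  i=10: run of 'C' x 2 -> '2C'
  i=12: run of 'E' x 5 -> '5E'
  i=17: run of 'H' x 1 -> '1H'

RLE = 6A4H2C5E1H


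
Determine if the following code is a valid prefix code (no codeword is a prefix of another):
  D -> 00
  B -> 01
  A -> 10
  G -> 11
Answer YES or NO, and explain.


Checking each pair (does one codeword prefix another?):
  D='00' vs B='01': no prefix
  D='00' vs A='10': no prefix
  D='00' vs G='11': no prefix
  B='01' vs D='00': no prefix
  B='01' vs A='10': no prefix
  B='01' vs G='11': no prefix
  A='10' vs D='00': no prefix
  A='10' vs B='01': no prefix
  A='10' vs G='11': no prefix
  G='11' vs D='00': no prefix
  G='11' vs B='01': no prefix
  G='11' vs A='10': no prefix
No violation found over all pairs.

YES -- this is a valid prefix code. No codeword is a prefix of any other codeword.


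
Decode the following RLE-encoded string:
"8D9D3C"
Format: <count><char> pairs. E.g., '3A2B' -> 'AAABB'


Expanding each <count><char> pair:
  8D -> 'DDDDDDDD'
  9D -> 'DDDDDDDDD'
  3C -> 'CCC'

Decoded = DDDDDDDDDDDDDDDDDCCC


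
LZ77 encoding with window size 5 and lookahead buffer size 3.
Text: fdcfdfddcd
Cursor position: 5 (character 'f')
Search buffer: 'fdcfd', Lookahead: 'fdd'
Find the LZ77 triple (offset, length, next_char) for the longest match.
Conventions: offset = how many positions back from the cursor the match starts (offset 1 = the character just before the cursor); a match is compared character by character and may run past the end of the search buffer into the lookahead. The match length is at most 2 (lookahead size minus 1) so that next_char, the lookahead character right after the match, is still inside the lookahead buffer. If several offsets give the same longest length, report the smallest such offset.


Try each offset into the search buffer:
  offset=1 (pos 4, char 'd'): match length 0
  offset=2 (pos 3, char 'f'): match length 2
  offset=3 (pos 2, char 'c'): match length 0
  offset=4 (pos 1, char 'd'): match length 0
  offset=5 (pos 0, char 'f'): match length 2
Longest match has length 2, found at offsets 2, 5; take the smallest, offset 2.
next_char = character at position 5 + 2 = 7 -> 'd'

Best match: offset=2, length=2 (matching 'fd' starting at position 3)
LZ77 triple: (2, 2, 'd')


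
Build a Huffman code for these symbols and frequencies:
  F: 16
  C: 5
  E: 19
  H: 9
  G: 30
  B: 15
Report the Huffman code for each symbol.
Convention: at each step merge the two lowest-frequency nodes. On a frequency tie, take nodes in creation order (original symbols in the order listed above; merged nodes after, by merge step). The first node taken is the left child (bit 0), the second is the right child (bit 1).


Huffman tree construction:
Step 1: Merge C(5) + H(9) = 14
Step 2: Merge (C+H)(14) + B(15) = 29
Step 3: Merge F(16) + E(19) = 35
Step 4: Merge ((C+H)+B)(29) + G(30) = 59
Step 5: Merge (F+E)(35) + (((C+H)+B)+G)(59) = 94
Read each symbol's code off the tree from the root (left child = 0, right child = 1).

Codes:
  F: 00 (length 2)
  C: 1000 (length 4)
  E: 01 (length 2)
  H: 1001 (length 4)
  G: 11 (length 2)
  B: 101 (length 3)
Average code length: 231/94 = 2.4574 bits/symbol


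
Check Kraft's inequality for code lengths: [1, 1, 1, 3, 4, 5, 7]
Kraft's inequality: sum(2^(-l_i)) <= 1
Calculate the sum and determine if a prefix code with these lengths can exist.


Sum = 2^(-1) + 2^(-1) + 2^(-1) + 2^(-3) + 2^(-4) + 2^(-5) + 2^(-7)
    = 0.5 + 0.5 + 0.5 + 0.125 + 0.0625 + 0.03125 + 0.0078125
    = 221/128 = 1.7265625
Since 1.7265625 > 1, Kraft's inequality is NOT satisfied.
A prefix code with these lengths CANNOT exist.

Kraft sum = 1.7265625. Not satisfied.


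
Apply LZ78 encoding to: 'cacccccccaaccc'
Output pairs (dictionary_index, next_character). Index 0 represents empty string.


LZ78 encoding steps:
Dictionary: {0: ''}
Step 1: w='' (idx 0), next='c' -> output (0, 'c'), add 'c' as idx 1
Step 2: w='' (idx 0), next='a' -> output (0, 'a'), add 'a' as idx 2
Step 3: w='c' (idx 1), next='c' -> output (1, 'c'), add 'cc' as idx 3
Step 4: w='cc' (idx 3), next='c' -> output (3, 'c'), add 'ccc' as idx 4
Step 5: w='cc' (idx 3), next='a' -> output (3, 'a'), add 'cca' as idx 5
Step 6: w='a' (idx 2), next='c' -> output (2, 'c'), add 'ac' as idx 6
Step 7: w='cc' (idx 3), end of input -> output (3, '')


Encoded: [(0, 'c'), (0, 'a'), (1, 'c'), (3, 'c'), (3, 'a'), (2, 'c'), (3, '')]


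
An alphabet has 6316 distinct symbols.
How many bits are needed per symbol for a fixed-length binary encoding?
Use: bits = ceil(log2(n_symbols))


log2(6316) = 12.6248
Bracket: 2^12 = 4096 < 6316 <= 2^13 = 8192
So ceil(log2(6316)) = 13

bits = ceil(log2(6316)) = ceil(12.6248) = 13 bits


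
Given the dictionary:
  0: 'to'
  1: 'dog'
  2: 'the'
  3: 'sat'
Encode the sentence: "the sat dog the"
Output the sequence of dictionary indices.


Look up each word in the dictionary:
  'the' -> 2
  'sat' -> 3
  'dog' -> 1
  'the' -> 2

Encoded: [2, 3, 1, 2]


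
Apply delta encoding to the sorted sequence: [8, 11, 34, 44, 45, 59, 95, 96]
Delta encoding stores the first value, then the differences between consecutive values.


First value: 8
Deltas:
  11 - 8 = 3
  34 - 11 = 23
  44 - 34 = 10
  45 - 44 = 1
  59 - 45 = 14
  95 - 59 = 36
  96 - 95 = 1


Delta encoded: [8, 3, 23, 10, 1, 14, 36, 1]


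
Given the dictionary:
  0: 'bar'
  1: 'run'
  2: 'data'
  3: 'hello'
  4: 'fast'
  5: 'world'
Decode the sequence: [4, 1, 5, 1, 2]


Look up each index in the dictionary:
  4 -> 'fast'
  1 -> 'run'
  5 -> 'world'
  1 -> 'run'
  2 -> 'data'

Decoded: "fast run world run data"


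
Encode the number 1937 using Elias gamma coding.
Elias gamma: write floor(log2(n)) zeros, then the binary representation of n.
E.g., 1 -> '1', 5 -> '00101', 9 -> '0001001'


num_bits = floor(log2(1937)) + 1 = 11
leading_zeros = num_bits - 1 = 10
binary(1937) = 11110010001

Elias gamma(1937) = '0000000000' + '11110010001' = 000000000011110010001 (21 bits)


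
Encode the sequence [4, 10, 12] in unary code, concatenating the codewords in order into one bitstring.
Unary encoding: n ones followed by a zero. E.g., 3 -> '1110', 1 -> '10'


Encode each number as n ones followed by a terminating 0:
  4 -> 11110 (5 bits)
  10 -> 11111111110 (11 bits)
  12 -> 1111111111110 (13 bits)
Total length = 5 + 11 + 13 = 29 bits.

Unary([4, 10, 12]) = 11110111111111101111111111110 (29 bits)


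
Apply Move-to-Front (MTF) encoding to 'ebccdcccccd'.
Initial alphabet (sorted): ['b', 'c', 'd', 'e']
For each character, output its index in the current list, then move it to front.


MTF encoding:
'e': index 3 in ['b', 'c', 'd', 'e'] -> ['e', 'b', 'c', 'd']
'b': index 1 in ['e', 'b', 'c', 'd'] -> ['b', 'e', 'c', 'd']
'c': index 2 in ['b', 'e', 'c', 'd'] -> ['c', 'b', 'e', 'd']
'c': index 0 in ['c', 'b', 'e', 'd'] -> ['c', 'b', 'e', 'd']
'd': index 3 in ['c', 'b', 'e', 'd'] -> ['d', 'c', 'b', 'e']
'c': index 1 in ['d', 'c', 'b', 'e'] -> ['c', 'd', 'b', 'e']
'c': index 0 in ['c', 'd', 'b', 'e'] -> ['c', 'd', 'b', 'e']
'c': index 0 in ['c', 'd', 'b', 'e'] -> ['c', 'd', 'b', 'e']
'c': index 0 in ['c', 'd', 'b', 'e'] -> ['c', 'd', 'b', 'e']
'c': index 0 in ['c', 'd', 'b', 'e'] -> ['c', 'd', 'b', 'e']
'd': index 1 in ['c', 'd', 'b', 'e'] -> ['d', 'c', 'b', 'e']


Output: [3, 1, 2, 0, 3, 1, 0, 0, 0, 0, 1]


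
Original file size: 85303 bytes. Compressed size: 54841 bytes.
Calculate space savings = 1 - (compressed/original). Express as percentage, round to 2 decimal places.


ratio = compressed/original = 54841/85303 = 0.642896
savings = 1 - ratio = 1 - 0.642896 = 0.357104
as a percentage: 0.357104 * 100 = 35.71%

Space savings = 1 - 54841/85303 = 35.71%


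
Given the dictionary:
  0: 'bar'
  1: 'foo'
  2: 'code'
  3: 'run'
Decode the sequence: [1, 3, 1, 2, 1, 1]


Look up each index in the dictionary:
  1 -> 'foo'
  3 -> 'run'
  1 -> 'foo'
  2 -> 'code'
  1 -> 'foo'
  1 -> 'foo'

Decoded: "foo run foo code foo foo"


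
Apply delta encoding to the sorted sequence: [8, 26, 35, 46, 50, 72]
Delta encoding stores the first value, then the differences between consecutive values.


First value: 8
Deltas:
  26 - 8 = 18
  35 - 26 = 9
  46 - 35 = 11
  50 - 46 = 4
  72 - 50 = 22


Delta encoded: [8, 18, 9, 11, 4, 22]


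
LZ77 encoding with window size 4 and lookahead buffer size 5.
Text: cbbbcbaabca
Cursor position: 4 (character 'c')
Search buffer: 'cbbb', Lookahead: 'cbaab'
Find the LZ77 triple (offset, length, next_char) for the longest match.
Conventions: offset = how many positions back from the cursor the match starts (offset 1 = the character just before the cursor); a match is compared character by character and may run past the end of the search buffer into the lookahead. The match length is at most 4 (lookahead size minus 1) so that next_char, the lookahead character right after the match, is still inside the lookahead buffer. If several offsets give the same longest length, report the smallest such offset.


Try each offset into the search buffer:
  offset=1 (pos 3, char 'b'): match length 0
  offset=2 (pos 2, char 'b'): match length 0
  offset=3 (pos 1, char 'b'): match length 0
  offset=4 (pos 0, char 'c'): match length 2
Longest match has length 2 at offset 4.
next_char = character at position 4 + 2 = 6 -> 'a'

Best match: offset=4, length=2 (matching 'cb' starting at position 0)
LZ77 triple: (4, 2, 'a')


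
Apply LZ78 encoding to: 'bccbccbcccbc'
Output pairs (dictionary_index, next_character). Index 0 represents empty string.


LZ78 encoding steps:
Dictionary: {0: ''}
Step 1: w='' (idx 0), next='b' -> output (0, 'b'), add 'b' as idx 1
Step 2: w='' (idx 0), next='c' -> output (0, 'c'), add 'c' as idx 2
Step 3: w='c' (idx 2), next='b' -> output (2, 'b'), add 'cb' as idx 3
Step 4: w='c' (idx 2), next='c' -> output (2, 'c'), add 'cc' as idx 4
Step 5: w='b' (idx 1), next='c' -> output (1, 'c'), add 'bc' as idx 5
Step 6: w='cc' (idx 4), next='b' -> output (4, 'b'), add 'ccb' as idx 6
Step 7: w='c' (idx 2), end of input -> output (2, '')


Encoded: [(0, 'b'), (0, 'c'), (2, 'b'), (2, 'c'), (1, 'c'), (4, 'b'), (2, '')]


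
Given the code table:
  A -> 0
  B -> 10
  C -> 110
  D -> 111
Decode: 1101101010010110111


Decoding:
110 -> C
110 -> C
10 -> B
10 -> B
0 -> A
10 -> B
110 -> C
111 -> D


Result: CCBBABCD


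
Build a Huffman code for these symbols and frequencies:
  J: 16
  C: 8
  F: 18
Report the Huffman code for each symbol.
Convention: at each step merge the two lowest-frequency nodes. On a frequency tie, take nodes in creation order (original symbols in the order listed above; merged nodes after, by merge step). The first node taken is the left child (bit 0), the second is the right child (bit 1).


Huffman tree construction:
Step 1: Merge C(8) + J(16) = 24
Step 2: Merge F(18) + (C+J)(24) = 42
Read each symbol's code off the tree from the root (left child = 0, right child = 1).

Codes:
  J: 11 (length 2)
  C: 10 (length 2)
  F: 0 (length 1)
Average code length: 66/42 = 1.5714 bits/symbol


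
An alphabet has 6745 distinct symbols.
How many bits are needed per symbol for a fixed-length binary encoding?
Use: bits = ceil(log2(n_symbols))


log2(6745) = 12.7196
Bracket: 2^12 = 4096 < 6745 <= 2^13 = 8192
So ceil(log2(6745)) = 13

bits = ceil(log2(6745)) = ceil(12.7196) = 13 bits


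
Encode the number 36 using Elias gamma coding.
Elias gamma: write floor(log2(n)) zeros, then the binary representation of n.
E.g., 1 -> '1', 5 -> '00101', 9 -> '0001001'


num_bits = floor(log2(36)) + 1 = 6
leading_zeros = num_bits - 1 = 5
binary(36) = 100100

Elias gamma(36) = '00000' + '100100' = 00000100100 (11 bits)


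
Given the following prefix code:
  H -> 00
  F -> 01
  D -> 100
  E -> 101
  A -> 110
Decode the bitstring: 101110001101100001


Decoding step by step:
Bits 101 -> E
Bits 110 -> A
Bits 00 -> H
Bits 110 -> A
Bits 110 -> A
Bits 00 -> H
Bits 01 -> F


Decoded message: EAHAAHF


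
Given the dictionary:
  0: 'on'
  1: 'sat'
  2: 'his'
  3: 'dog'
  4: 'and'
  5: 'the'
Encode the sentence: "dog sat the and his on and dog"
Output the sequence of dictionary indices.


Look up each word in the dictionary:
  'dog' -> 3
  'sat' -> 1
  'the' -> 5
  'and' -> 4
  'his' -> 2
  'on' -> 0
  'and' -> 4
  'dog' -> 3

Encoded: [3, 1, 5, 4, 2, 0, 4, 3]


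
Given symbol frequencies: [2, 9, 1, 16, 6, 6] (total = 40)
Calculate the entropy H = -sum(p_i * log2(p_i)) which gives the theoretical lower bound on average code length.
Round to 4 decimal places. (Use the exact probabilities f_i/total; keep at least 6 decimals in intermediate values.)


Per-symbol terms -p_i * log2(p_i) with p_i = f_i/40:
  p = 2/40 = 0.050000: log2(p) = -4.321928, -p*log2(p) = 0.216096
  p = 9/40 = 0.225000: log2(p) = -2.152003, -p*log2(p) = 0.484201
  p = 1/40 = 0.025000: log2(p) = -5.321928, -p*log2(p) = 0.133048
  p = 16/40 = 0.400000: log2(p) = -1.321928, -p*log2(p) = 0.528771
  p = 6/40 = 0.150000: log2(p) = -2.736966, -p*log2(p) = 0.410545
  p = 6/40 = 0.150000: log2(p) = -2.736966, -p*log2(p) = 0.410545
H = 0.216096 + 0.484201 + 0.133048 + 0.528771 + 0.410545 + 0.410545 = 2.183206

H = 2.1832 bits/symbol


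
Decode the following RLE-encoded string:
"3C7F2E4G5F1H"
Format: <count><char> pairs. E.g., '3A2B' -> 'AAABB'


Expanding each <count><char> pair:
  3C -> 'CCC'
  7F -> 'FFFFFFF'
  2E -> 'EE'
  4G -> 'GGGG'
  5F -> 'FFFFF'
  1H -> 'H'

Decoded = CCCFFFFFFFEEGGGGFFFFFH


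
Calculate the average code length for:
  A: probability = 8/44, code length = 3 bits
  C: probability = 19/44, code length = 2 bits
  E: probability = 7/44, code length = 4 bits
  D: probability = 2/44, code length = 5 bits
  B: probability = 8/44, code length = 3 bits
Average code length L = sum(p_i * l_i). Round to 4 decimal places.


Weighted contributions p_i * l_i:
  A: (8/44) * 3 = 24/44
  C: (19/44) * 2 = 38/44
  E: (7/44) * 4 = 28/44
  D: (2/44) * 5 = 10/44
  B: (8/44) * 3 = 24/44
Sum = (24 + 38 + 28 + 10 + 24)/44 = 124/44

L = 124/44 = 2.8182 bits/symbol


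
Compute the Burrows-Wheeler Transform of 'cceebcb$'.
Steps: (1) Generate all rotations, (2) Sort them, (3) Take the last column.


Rotations (sorted):
  0: $cceebcb -> last char: b
  1: b$cceebc -> last char: c
  2: bcb$ccee -> last char: e
  3: cb$cceeb -> last char: b
  4: cceebcb$ -> last char: $
  5: ceebcb$c -> last char: c
  6: ebcb$cce -> last char: e
  7: eebcb$cc -> last char: c


BWT = bceb$cec


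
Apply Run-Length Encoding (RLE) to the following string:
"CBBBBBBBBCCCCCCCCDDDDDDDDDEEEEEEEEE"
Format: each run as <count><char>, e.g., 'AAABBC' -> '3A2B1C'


Scanning runs left to right:
  i=0: run of 'C' x 1 -> '1C'
  i=1: run of 'B' x 8 -> '8B'
  i=9: run of 'C' x 8 -> '8C'
  i=17: run of 'D' x 9 -> '9D'
  i=26: run of 'E' x 9 -> '9E'

RLE = 1C8B8C9D9E


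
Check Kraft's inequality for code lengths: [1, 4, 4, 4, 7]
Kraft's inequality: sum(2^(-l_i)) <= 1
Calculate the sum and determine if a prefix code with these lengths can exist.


Sum = 2^(-1) + 2^(-4) + 2^(-4) + 2^(-4) + 2^(-7)
    = 0.5 + 0.0625 + 0.0625 + 0.0625 + 0.0078125
    = 89/128 = 0.6953125
Since 0.6953125 <= 1, Kraft's inequality IS satisfied.
A prefix code with these lengths CAN exist.

Kraft sum = 0.6953125. Satisfied.


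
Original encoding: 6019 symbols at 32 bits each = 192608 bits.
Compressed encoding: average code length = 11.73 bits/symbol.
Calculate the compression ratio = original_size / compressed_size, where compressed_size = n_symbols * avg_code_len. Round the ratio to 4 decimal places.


original_size = n_symbols * orig_bits = 6019 * 32 = 192608 bits
compressed_size = n_symbols * avg_code_len = 6019 * 11.73 = 70602.87 bits
ratio = original_size / compressed_size = 192608 / 70602.87 = 2.728

Compression ratio = 2.728


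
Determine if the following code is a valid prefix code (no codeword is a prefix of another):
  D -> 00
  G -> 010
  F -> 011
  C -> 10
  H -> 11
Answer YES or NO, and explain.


Checking each pair (does one codeword prefix another?):
  D='00' vs G='010': no prefix
  D='00' vs F='011': no prefix
  D='00' vs C='10': no prefix
  D='00' vs H='11': no prefix
  G='010' vs D='00': no prefix
  G='010' vs F='011': no prefix
  G='010' vs C='10': no prefix
  G='010' vs H='11': no prefix
  F='011' vs D='00': no prefix
  F='011' vs G='010': no prefix
  F='011' vs C='10': no prefix
  F='011' vs H='11': no prefix
  C='10' vs D='00': no prefix
  C='10' vs G='010': no prefix
  C='10' vs F='011': no prefix
  C='10' vs H='11': no prefix
  H='11' vs D='00': no prefix
  H='11' vs G='010': no prefix
  H='11' vs F='011': no prefix
  H='11' vs C='10': no prefix
No violation found over all pairs.

YES -- this is a valid prefix code. No codeword is a prefix of any other codeword.


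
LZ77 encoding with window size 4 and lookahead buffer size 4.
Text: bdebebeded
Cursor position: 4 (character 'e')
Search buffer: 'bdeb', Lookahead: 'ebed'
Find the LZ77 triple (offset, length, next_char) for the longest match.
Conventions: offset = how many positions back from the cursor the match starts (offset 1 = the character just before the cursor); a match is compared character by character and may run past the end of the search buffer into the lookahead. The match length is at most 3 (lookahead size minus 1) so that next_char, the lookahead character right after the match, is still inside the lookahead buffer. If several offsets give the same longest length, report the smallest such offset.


Try each offset into the search buffer:
  offset=1 (pos 3, char 'b'): match length 0
  offset=2 (pos 2, char 'e'): match length 3
  offset=3 (pos 1, char 'd'): match length 0
  offset=4 (pos 0, char 'b'): match length 0
Longest match has length 3 at offset 2.
next_char = character at position 4 + 3 = 7 -> 'd'

Best match: offset=2, length=3 (matching 'ebe' starting at position 2)
LZ77 triple: (2, 3, 'd')


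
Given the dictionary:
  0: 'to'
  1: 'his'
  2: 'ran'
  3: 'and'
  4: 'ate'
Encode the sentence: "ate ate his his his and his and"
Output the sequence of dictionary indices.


Look up each word in the dictionary:
  'ate' -> 4
  'ate' -> 4
  'his' -> 1
  'his' -> 1
  'his' -> 1
  'and' -> 3
  'his' -> 1
  'and' -> 3

Encoded: [4, 4, 1, 1, 1, 3, 1, 3]


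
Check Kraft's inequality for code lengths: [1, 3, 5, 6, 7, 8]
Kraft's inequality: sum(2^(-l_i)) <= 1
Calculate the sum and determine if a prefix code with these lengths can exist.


Sum = 2^(-1) + 2^(-3) + 2^(-5) + 2^(-6) + 2^(-7) + 2^(-8)
    = 0.5 + 0.125 + 0.03125 + 0.015625 + 0.0078125 + 0.00390625
    = 175/256 = 0.68359375
Since 0.68359375 <= 1, Kraft's inequality IS satisfied.
A prefix code with these lengths CAN exist.

Kraft sum = 0.68359375. Satisfied.


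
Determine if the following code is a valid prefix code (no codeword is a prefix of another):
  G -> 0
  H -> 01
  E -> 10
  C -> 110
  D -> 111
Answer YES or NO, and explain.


Checking each pair (does one codeword prefix another?):
  G='0' vs H='01': prefix -- VIOLATION

NO -- this is NOT a valid prefix code. G (0) is a prefix of H (01).


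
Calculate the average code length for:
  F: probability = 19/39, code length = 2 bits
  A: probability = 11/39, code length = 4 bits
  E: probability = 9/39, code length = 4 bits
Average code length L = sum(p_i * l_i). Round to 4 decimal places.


Weighted contributions p_i * l_i:
  F: (19/39) * 2 = 38/39
  A: (11/39) * 4 = 44/39
  E: (9/39) * 4 = 36/39
Sum = (38 + 44 + 36)/39 = 118/39

L = 118/39 = 3.0256 bits/symbol


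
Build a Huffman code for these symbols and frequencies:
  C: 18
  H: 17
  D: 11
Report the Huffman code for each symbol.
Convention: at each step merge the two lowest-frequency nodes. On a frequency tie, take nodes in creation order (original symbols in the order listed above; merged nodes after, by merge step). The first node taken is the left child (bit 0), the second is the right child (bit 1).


Huffman tree construction:
Step 1: Merge D(11) + H(17) = 28
Step 2: Merge C(18) + (D+H)(28) = 46
Read each symbol's code off the tree from the root (left child = 0, right child = 1).

Codes:
  C: 0 (length 1)
  H: 11 (length 2)
  D: 10 (length 2)
Average code length: 74/46 = 1.6087 bits/symbol


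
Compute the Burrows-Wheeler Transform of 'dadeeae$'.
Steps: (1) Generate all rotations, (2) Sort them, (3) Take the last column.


Rotations (sorted):
  0: $dadeeae -> last char: e
  1: adeeae$d -> last char: d
  2: ae$dadee -> last char: e
  3: dadeeae$ -> last char: $
  4: deeae$da -> last char: a
  5: e$dadeea -> last char: a
  6: eae$dade -> last char: e
  7: eeae$dad -> last char: d


BWT = ede$aaed


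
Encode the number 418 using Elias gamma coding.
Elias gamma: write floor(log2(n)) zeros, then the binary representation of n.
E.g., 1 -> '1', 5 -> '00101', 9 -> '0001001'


num_bits = floor(log2(418)) + 1 = 9
leading_zeros = num_bits - 1 = 8
binary(418) = 110100010

Elias gamma(418) = '00000000' + '110100010' = 00000000110100010 (17 bits)


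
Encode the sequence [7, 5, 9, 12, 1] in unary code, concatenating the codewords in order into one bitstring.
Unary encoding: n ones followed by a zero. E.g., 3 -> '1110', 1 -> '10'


Encode each number as n ones followed by a terminating 0:
  7 -> 11111110 (8 bits)
  5 -> 111110 (6 bits)
  9 -> 1111111110 (10 bits)
  12 -> 1111111111110 (13 bits)
  1 -> 10 (2 bits)
Total length = 8 + 6 + 10 + 13 + 2 = 39 bits.

Unary([7, 5, 9, 12, 1]) = 111111101111101111111110111111111111010 (39 bits)


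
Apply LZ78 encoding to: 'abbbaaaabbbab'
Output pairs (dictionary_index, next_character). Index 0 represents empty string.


LZ78 encoding steps:
Dictionary: {0: ''}
Step 1: w='' (idx 0), next='a' -> output (0, 'a'), add 'a' as idx 1
Step 2: w='' (idx 0), next='b' -> output (0, 'b'), add 'b' as idx 2
Step 3: w='b' (idx 2), next='b' -> output (2, 'b'), add 'bb' as idx 3
Step 4: w='a' (idx 1), next='a' -> output (1, 'a'), add 'aa' as idx 4
Step 5: w='aa' (idx 4), next='b' -> output (4, 'b'), add 'aab' as idx 5
Step 6: w='bb' (idx 3), next='a' -> output (3, 'a'), add 'bba' as idx 6
Step 7: w='b' (idx 2), end of input -> output (2, '')


Encoded: [(0, 'a'), (0, 'b'), (2, 'b'), (1, 'a'), (4, 'b'), (3, 'a'), (2, '')]


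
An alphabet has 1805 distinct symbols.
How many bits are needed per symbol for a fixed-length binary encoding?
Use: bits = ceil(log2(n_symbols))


log2(1805) = 10.8178
Bracket: 2^10 = 1024 < 1805 <= 2^11 = 2048
So ceil(log2(1805)) = 11

bits = ceil(log2(1805)) = ceil(10.8178) = 11 bits


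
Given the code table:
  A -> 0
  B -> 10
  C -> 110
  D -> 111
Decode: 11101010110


Decoding:
111 -> D
0 -> A
10 -> B
10 -> B
110 -> C


Result: DABBC


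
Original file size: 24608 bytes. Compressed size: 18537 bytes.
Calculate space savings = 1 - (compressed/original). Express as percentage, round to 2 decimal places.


ratio = compressed/original = 18537/24608 = 0.753292
savings = 1 - ratio = 1 - 0.753292 = 0.246708
as a percentage: 0.246708 * 100 = 24.67%

Space savings = 1 - 18537/24608 = 24.67%


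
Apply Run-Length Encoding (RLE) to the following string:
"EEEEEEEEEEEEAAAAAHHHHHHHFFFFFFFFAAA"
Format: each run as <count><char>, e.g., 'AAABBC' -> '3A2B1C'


Scanning runs left to right:
  i=0: run of 'E' x 12 -> '12E'
  i=12: run of 'A' x 5 -> '5A'
  i=17: run of 'H' x 7 -> '7H'
  i=24: run of 'F' x 8 -> '8F'
  i=32: run of 'A' x 3 -> '3A'

RLE = 12E5A7H8F3A


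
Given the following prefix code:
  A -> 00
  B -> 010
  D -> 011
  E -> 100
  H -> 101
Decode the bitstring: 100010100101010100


Decoding step by step:
Bits 100 -> E
Bits 010 -> B
Bits 100 -> E
Bits 101 -> H
Bits 010 -> B
Bits 100 -> E


Decoded message: EBEHBE


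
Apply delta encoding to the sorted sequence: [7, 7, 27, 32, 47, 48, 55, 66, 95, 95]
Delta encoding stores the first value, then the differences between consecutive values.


First value: 7
Deltas:
  7 - 7 = 0
  27 - 7 = 20
  32 - 27 = 5
  47 - 32 = 15
  48 - 47 = 1
  55 - 48 = 7
  66 - 55 = 11
  95 - 66 = 29
  95 - 95 = 0


Delta encoded: [7, 0, 20, 5, 15, 1, 7, 11, 29, 0]


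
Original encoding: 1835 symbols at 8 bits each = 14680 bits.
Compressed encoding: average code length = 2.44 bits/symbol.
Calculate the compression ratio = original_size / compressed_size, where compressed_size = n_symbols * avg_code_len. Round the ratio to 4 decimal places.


original_size = n_symbols * orig_bits = 1835 * 8 = 14680 bits
compressed_size = n_symbols * avg_code_len = 1835 * 2.44 = 4477.4 bits
ratio = original_size / compressed_size = 14680 / 4477.4 = 3.2787

Compression ratio = 3.2787


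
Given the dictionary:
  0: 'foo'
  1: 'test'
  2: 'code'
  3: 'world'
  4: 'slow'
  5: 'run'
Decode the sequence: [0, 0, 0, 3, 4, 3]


Look up each index in the dictionary:
  0 -> 'foo'
  0 -> 'foo'
  0 -> 'foo'
  3 -> 'world'
  4 -> 'slow'
  3 -> 'world'

Decoded: "foo foo foo world slow world"


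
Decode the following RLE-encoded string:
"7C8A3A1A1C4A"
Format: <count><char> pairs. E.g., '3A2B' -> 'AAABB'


Expanding each <count><char> pair:
  7C -> 'CCCCCCC'
  8A -> 'AAAAAAAA'
  3A -> 'AAA'
  1A -> 'A'
  1C -> 'C'
  4A -> 'AAAA'

Decoded = CCCCCCCAAAAAAAAAAAACAAAA


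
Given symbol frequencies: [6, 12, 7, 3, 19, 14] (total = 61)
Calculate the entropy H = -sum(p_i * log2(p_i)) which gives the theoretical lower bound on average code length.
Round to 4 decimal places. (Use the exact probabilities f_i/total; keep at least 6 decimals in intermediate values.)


Per-symbol terms -p_i * log2(p_i) with p_i = f_i/61:
  p = 6/61 = 0.098361: log2(p) = -3.345775, -p*log2(p) = 0.329093
  p = 12/61 = 0.196721: log2(p) = -2.345775, -p*log2(p) = 0.461464
  p = 7/61 = 0.114754: log2(p) = -3.123382, -p*log2(p) = 0.358421
  p = 3/61 = 0.049180: log2(p) = -4.345775, -p*log2(p) = 0.213727
  p = 19/61 = 0.311475: log2(p) = -1.682810, -p*log2(p) = 0.524154
  p = 14/61 = 0.229508: log2(p) = -2.123382, -p*log2(p) = 0.487334
H = 0.329093 + 0.461464 + 0.358421 + 0.213727 + 0.524154 + 0.487334 = 2.374193

H = 2.3742 bits/symbol


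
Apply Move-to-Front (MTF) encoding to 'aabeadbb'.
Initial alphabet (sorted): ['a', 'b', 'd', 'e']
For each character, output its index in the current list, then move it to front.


MTF encoding:
'a': index 0 in ['a', 'b', 'd', 'e'] -> ['a', 'b', 'd', 'e']
'a': index 0 in ['a', 'b', 'd', 'e'] -> ['a', 'b', 'd', 'e']
'b': index 1 in ['a', 'b', 'd', 'e'] -> ['b', 'a', 'd', 'e']
'e': index 3 in ['b', 'a', 'd', 'e'] -> ['e', 'b', 'a', 'd']
'a': index 2 in ['e', 'b', 'a', 'd'] -> ['a', 'e', 'b', 'd']
'd': index 3 in ['a', 'e', 'b', 'd'] -> ['d', 'a', 'e', 'b']
'b': index 3 in ['d', 'a', 'e', 'b'] -> ['b', 'd', 'a', 'e']
'b': index 0 in ['b', 'd', 'a', 'e'] -> ['b', 'd', 'a', 'e']


Output: [0, 0, 1, 3, 2, 3, 3, 0]


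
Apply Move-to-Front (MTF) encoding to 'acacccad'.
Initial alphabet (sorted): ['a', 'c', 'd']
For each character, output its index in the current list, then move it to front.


MTF encoding:
'a': index 0 in ['a', 'c', 'd'] -> ['a', 'c', 'd']
'c': index 1 in ['a', 'c', 'd'] -> ['c', 'a', 'd']
'a': index 1 in ['c', 'a', 'd'] -> ['a', 'c', 'd']
'c': index 1 in ['a', 'c', 'd'] -> ['c', 'a', 'd']
'c': index 0 in ['c', 'a', 'd'] -> ['c', 'a', 'd']
'c': index 0 in ['c', 'a', 'd'] -> ['c', 'a', 'd']
'a': index 1 in ['c', 'a', 'd'] -> ['a', 'c', 'd']
'd': index 2 in ['a', 'c', 'd'] -> ['d', 'a', 'c']


Output: [0, 1, 1, 1, 0, 0, 1, 2]
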